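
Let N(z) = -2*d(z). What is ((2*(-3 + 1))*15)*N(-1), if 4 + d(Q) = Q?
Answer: -600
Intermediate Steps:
d(Q) = -4 + Q
N(z) = 8 - 2*z (N(z) = -2*(-4 + z) = 8 - 2*z)
((2*(-3 + 1))*15)*N(-1) = ((2*(-3 + 1))*15)*(8 - 2*(-1)) = ((2*(-2))*15)*(8 + 2) = -4*15*10 = -60*10 = -600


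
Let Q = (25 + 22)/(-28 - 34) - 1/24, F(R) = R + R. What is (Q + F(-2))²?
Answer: 12752041/553536 ≈ 23.037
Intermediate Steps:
F(R) = 2*R
Q = -595/744 (Q = 47/(-62) - 1*1/24 = 47*(-1/62) - 1/24 = -47/62 - 1/24 = -595/744 ≈ -0.79973)
(Q + F(-2))² = (-595/744 + 2*(-2))² = (-595/744 - 4)² = (-3571/744)² = 12752041/553536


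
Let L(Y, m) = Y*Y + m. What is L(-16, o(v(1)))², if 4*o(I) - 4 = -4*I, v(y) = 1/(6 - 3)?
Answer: 592900/9 ≈ 65878.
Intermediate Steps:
v(y) = ⅓ (v(y) = 1/3 = ⅓)
o(I) = 1 - I (o(I) = 1 + (-4*I)/4 = 1 - I)
L(Y, m) = m + Y² (L(Y, m) = Y² + m = m + Y²)
L(-16, o(v(1)))² = ((1 - 1*⅓) + (-16)²)² = ((1 - ⅓) + 256)² = (⅔ + 256)² = (770/3)² = 592900/9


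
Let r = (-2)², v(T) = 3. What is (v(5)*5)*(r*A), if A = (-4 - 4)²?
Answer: 3840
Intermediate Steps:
A = 64 (A = (-8)² = 64)
r = 4
(v(5)*5)*(r*A) = (3*5)*(4*64) = 15*256 = 3840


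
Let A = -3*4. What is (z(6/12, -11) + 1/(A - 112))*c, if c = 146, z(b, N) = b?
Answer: 4453/62 ≈ 71.823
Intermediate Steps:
A = -12
(z(6/12, -11) + 1/(A - 112))*c = (6/12 + 1/(-12 - 112))*146 = (6*(1/12) + 1/(-124))*146 = (1/2 - 1/124)*146 = (61/124)*146 = 4453/62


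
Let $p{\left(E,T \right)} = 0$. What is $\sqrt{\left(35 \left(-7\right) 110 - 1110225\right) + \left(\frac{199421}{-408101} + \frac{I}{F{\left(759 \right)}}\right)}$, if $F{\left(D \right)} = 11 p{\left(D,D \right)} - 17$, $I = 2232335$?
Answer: $\frac{i \sqrt{27639122909818071}}{147611} \approx 1126.3 i$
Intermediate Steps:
$F{\left(D \right)} = -17$ ($F{\left(D \right)} = 11 \cdot 0 - 17 = 0 - 17 = -17$)
$\sqrt{\left(35 \left(-7\right) 110 - 1110225\right) + \left(\frac{199421}{-408101} + \frac{I}{F{\left(759 \right)}}\right)} = \sqrt{\left(35 \left(-7\right) 110 - 1110225\right) + \left(\frac{199421}{-408101} + \frac{2232335}{-17}\right)} = \sqrt{\left(\left(-245\right) 110 - 1110225\right) + \left(199421 \left(- \frac{1}{408101}\right) + 2232335 \left(- \frac{1}{17}\right)\right)} = \sqrt{\left(-26950 - 1110225\right) - \frac{19383436936}{147611}} = \sqrt{-1137175 - \frac{19383436936}{147611}} = \sqrt{- \frac{187242975861}{147611}} = \frac{i \sqrt{27639122909818071}}{147611}$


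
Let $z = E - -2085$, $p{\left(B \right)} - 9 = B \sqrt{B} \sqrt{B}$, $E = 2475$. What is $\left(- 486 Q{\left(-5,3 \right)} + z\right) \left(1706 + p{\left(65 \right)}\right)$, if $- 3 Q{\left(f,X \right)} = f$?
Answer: $22275000$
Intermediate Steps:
$Q{\left(f,X \right)} = - \frac{f}{3}$
$p{\left(B \right)} = 9 + B^{2}$ ($p{\left(B \right)} = 9 + B \sqrt{B} \sqrt{B} = 9 + B^{\frac{3}{2}} \sqrt{B} = 9 + B^{2}$)
$z = 4560$ ($z = 2475 - -2085 = 2475 + 2085 = 4560$)
$\left(- 486 Q{\left(-5,3 \right)} + z\right) \left(1706 + p{\left(65 \right)}\right) = \left(- 486 \left(\left(- \frac{1}{3}\right) \left(-5\right)\right) + 4560\right) \left(1706 + \left(9 + 65^{2}\right)\right) = \left(\left(-486\right) \frac{5}{3} + 4560\right) \left(1706 + \left(9 + 4225\right)\right) = \left(-810 + 4560\right) \left(1706 + 4234\right) = 3750 \cdot 5940 = 22275000$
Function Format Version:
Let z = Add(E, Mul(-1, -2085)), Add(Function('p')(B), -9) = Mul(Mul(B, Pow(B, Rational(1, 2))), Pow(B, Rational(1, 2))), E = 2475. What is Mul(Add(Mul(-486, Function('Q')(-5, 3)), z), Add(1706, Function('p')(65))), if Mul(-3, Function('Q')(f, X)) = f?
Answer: 22275000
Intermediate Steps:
Function('Q')(f, X) = Mul(Rational(-1, 3), f)
Function('p')(B) = Add(9, Pow(B, 2)) (Function('p')(B) = Add(9, Mul(Mul(B, Pow(B, Rational(1, 2))), Pow(B, Rational(1, 2)))) = Add(9, Mul(Pow(B, Rational(3, 2)), Pow(B, Rational(1, 2)))) = Add(9, Pow(B, 2)))
z = 4560 (z = Add(2475, Mul(-1, -2085)) = Add(2475, 2085) = 4560)
Mul(Add(Mul(-486, Function('Q')(-5, 3)), z), Add(1706, Function('p')(65))) = Mul(Add(Mul(-486, Mul(Rational(-1, 3), -5)), 4560), Add(1706, Add(9, Pow(65, 2)))) = Mul(Add(Mul(-486, Rational(5, 3)), 4560), Add(1706, Add(9, 4225))) = Mul(Add(-810, 4560), Add(1706, 4234)) = Mul(3750, 5940) = 22275000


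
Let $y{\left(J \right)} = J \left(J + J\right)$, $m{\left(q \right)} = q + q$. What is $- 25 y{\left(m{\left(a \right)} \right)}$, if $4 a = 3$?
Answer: $- \frac{225}{2} \approx -112.5$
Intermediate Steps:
$a = \frac{3}{4}$ ($a = \frac{1}{4} \cdot 3 = \frac{3}{4} \approx 0.75$)
$m{\left(q \right)} = 2 q$
$y{\left(J \right)} = 2 J^{2}$ ($y{\left(J \right)} = J 2 J = 2 J^{2}$)
$- 25 y{\left(m{\left(a \right)} \right)} = - 25 \cdot 2 \left(2 \cdot \frac{3}{4}\right)^{2} = - 25 \cdot 2 \left(\frac{3}{2}\right)^{2} = - 25 \cdot 2 \cdot \frac{9}{4} = \left(-25\right) \frac{9}{2} = - \frac{225}{2}$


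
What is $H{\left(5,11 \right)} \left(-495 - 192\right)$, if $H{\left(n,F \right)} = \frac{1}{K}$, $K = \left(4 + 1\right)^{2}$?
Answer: $- \frac{687}{25} \approx -27.48$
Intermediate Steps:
$K = 25$ ($K = 5^{2} = 25$)
$H{\left(n,F \right)} = \frac{1}{25}$
$H{\left(5,11 \right)} \left(-495 - 192\right) = \frac{-495 - 192}{25} = \frac{1}{25} \left(-687\right) = - \frac{687}{25}$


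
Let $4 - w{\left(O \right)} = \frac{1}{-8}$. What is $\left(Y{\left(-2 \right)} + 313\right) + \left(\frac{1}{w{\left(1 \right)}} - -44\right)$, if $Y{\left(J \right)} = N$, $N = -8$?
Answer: $\frac{11525}{33} \approx 349.24$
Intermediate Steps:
$Y{\left(J \right)} = -8$
$w{\left(O \right)} = \frac{33}{8}$ ($w{\left(O \right)} = 4 - \frac{1}{-8} = 4 - - \frac{1}{8} = 4 + \frac{1}{8} = \frac{33}{8}$)
$\left(Y{\left(-2 \right)} + 313\right) + \left(\frac{1}{w{\left(1 \right)}} - -44\right) = \left(-8 + 313\right) + \left(\frac{1}{\frac{33}{8}} - -44\right) = 305 + \left(\frac{8}{33} + 44\right) = 305 + \frac{1460}{33} = \frac{11525}{33}$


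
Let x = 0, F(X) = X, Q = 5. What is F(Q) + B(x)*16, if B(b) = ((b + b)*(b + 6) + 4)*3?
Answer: 197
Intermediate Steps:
B(b) = 12 + 6*b*(6 + b) (B(b) = ((2*b)*(6 + b) + 4)*3 = (2*b*(6 + b) + 4)*3 = (4 + 2*b*(6 + b))*3 = 12 + 6*b*(6 + b))
F(Q) + B(x)*16 = 5 + (12 + 6*0² + 36*0)*16 = 5 + (12 + 6*0 + 0)*16 = 5 + (12 + 0 + 0)*16 = 5 + 12*16 = 5 + 192 = 197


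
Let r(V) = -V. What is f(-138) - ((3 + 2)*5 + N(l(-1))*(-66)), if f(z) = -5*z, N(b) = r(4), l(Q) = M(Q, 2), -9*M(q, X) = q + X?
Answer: 401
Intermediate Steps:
M(q, X) = -X/9 - q/9 (M(q, X) = -(q + X)/9 = -(X + q)/9 = -X/9 - q/9)
l(Q) = -2/9 - Q/9 (l(Q) = -⅑*2 - Q/9 = -2/9 - Q/9)
N(b) = -4 (N(b) = -1*4 = -4)
f(-138) - ((3 + 2)*5 + N(l(-1))*(-66)) = -5*(-138) - ((3 + 2)*5 - 4*(-66)) = 690 - (5*5 + 264) = 690 - (25 + 264) = 690 - 1*289 = 690 - 289 = 401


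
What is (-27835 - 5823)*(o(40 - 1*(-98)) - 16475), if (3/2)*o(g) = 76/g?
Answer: 114782160842/207 ≈ 5.5450e+8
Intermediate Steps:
o(g) = 152/(3*g) (o(g) = 2*(76/g)/3 = 152/(3*g))
(-27835 - 5823)*(o(40 - 1*(-98)) - 16475) = (-27835 - 5823)*(152/(3*(40 - 1*(-98))) - 16475) = -33658*(152/(3*(40 + 98)) - 16475) = -33658*((152/3)/138 - 16475) = -33658*((152/3)*(1/138) - 16475) = -33658*(76/207 - 16475) = -33658*(-3410249/207) = 114782160842/207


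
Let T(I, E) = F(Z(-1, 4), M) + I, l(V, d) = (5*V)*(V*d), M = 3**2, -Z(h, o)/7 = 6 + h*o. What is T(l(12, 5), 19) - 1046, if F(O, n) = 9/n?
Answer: 2555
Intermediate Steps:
Z(h, o) = -42 - 7*h*o (Z(h, o) = -7*(6 + h*o) = -42 - 7*h*o)
M = 9
l(V, d) = 5*d*V**2
T(I, E) = 1 + I (T(I, E) = 9/9 + I = 9*(1/9) + I = 1 + I)
T(l(12, 5), 19) - 1046 = (1 + 5*5*12**2) - 1046 = (1 + 5*5*144) - 1046 = (1 + 3600) - 1046 = 3601 - 1046 = 2555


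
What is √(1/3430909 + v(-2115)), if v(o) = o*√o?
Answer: √(3430909 - 74687861513052945*I*√235)/3430909 ≈ 220.53 - 220.53*I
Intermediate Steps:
v(o) = o^(3/2)
√(1/3430909 + v(-2115)) = √(1/3430909 + (-2115)^(3/2)) = √(1/3430909 - 6345*I*√235)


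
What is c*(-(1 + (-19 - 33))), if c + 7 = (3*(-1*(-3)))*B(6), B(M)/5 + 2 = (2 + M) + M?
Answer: 27183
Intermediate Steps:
B(M) = 10*M (B(M) = -10 + 5*((2 + M) + M) = -10 + 5*(2 + 2*M) = -10 + (10 + 10*M) = 10*M)
c = 533 (c = -7 + (3*(-1*(-3)))*(10*6) = -7 + (3*3)*60 = -7 + 9*60 = -7 + 540 = 533)
c*(-(1 + (-19 - 33))) = 533*(-(1 + (-19 - 33))) = 533*(-(1 - 52)) = 533*(-1*(-51)) = 533*51 = 27183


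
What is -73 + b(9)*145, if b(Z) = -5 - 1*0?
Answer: -798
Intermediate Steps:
b(Z) = -5 (b(Z) = -5 + 0 = -5)
-73 + b(9)*145 = -73 - 5*145 = -73 - 725 = -798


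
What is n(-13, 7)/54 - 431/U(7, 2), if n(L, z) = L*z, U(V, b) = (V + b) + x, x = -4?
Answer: -23729/270 ≈ -87.885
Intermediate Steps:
U(V, b) = -4 + V + b (U(V, b) = (V + b) - 4 = -4 + V + b)
n(-13, 7)/54 - 431/U(7, 2) = -13*7/54 - 431/(-4 + 7 + 2) = -91*1/54 - 431/5 = -91/54 - 431*⅕ = -91/54 - 431/5 = -23729/270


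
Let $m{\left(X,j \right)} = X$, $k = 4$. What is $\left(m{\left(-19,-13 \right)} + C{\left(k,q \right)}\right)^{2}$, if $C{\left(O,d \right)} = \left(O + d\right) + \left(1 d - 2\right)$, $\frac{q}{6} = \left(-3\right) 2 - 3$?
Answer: $15625$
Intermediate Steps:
$q = -54$ ($q = 6 \left(\left(-3\right) 2 - 3\right) = 6 \left(-6 - 3\right) = 6 \left(-9\right) = -54$)
$C{\left(O,d \right)} = -2 + O + 2 d$ ($C{\left(O,d \right)} = \left(O + d\right) + \left(d - 2\right) = \left(O + d\right) + \left(-2 + d\right) = -2 + O + 2 d$)
$\left(m{\left(-19,-13 \right)} + C{\left(k,q \right)}\right)^{2} = \left(-19 + \left(-2 + 4 + 2 \left(-54\right)\right)\right)^{2} = \left(-19 - 106\right)^{2} = \left(-125\right)^{2} = 15625$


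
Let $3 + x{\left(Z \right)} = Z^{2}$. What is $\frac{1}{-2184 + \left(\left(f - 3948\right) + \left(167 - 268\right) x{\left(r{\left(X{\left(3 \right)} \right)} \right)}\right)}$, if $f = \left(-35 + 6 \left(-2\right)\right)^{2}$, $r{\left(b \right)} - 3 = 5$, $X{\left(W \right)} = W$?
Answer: $- \frac{1}{10084} \approx -9.9167 \cdot 10^{-5}$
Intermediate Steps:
$r{\left(b \right)} = 8$ ($r{\left(b \right)} = 3 + 5 = 8$)
$f = 2209$ ($f = \left(-35 - 12\right)^{2} = \left(-47\right)^{2} = 2209$)
$x{\left(Z \right)} = -3 + Z^{2}$
$\frac{1}{-2184 + \left(\left(f - 3948\right) + \left(167 - 268\right) x{\left(r{\left(X{\left(3 \right)} \right)} \right)}\right)} = \frac{1}{-2184 + \left(\left(2209 - 3948\right) + \left(167 - 268\right) \left(-3 + 8^{2}\right)\right)} = \frac{1}{-2184 + \left(\left(2209 - 3948\right) - 101 \left(-3 + 64\right)\right)} = \frac{1}{-2184 - 7900} = \frac{1}{-10084} = - \frac{1}{10084}$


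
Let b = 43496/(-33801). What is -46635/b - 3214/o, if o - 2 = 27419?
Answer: 43223846705191/1192703816 ≈ 36240.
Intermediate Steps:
b = -43496/33801 (b = 43496*(-1/33801) = -43496/33801 ≈ -1.2868)
o = 27421 (o = 2 + 27419 = 27421)
-46635/b - 3214/o = -46635/(-43496/33801) - 3214/27421 = -46635*(-33801/43496) - 3214*1/27421 = 1576309635/43496 - 3214/27421 = 43223846705191/1192703816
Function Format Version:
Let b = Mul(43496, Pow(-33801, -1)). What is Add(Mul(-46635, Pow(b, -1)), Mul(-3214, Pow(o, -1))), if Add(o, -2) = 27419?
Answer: Rational(43223846705191, 1192703816) ≈ 36240.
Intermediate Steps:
b = Rational(-43496, 33801) (b = Mul(43496, Rational(-1, 33801)) = Rational(-43496, 33801) ≈ -1.2868)
o = 27421 (o = Add(2, 27419) = 27421)
Add(Mul(-46635, Pow(b, -1)), Mul(-3214, Pow(o, -1))) = Add(Mul(-46635, Pow(Rational(-43496, 33801), -1)), Mul(-3214, Pow(27421, -1))) = Add(Mul(-46635, Rational(-33801, 43496)), Mul(-3214, Rational(1, 27421))) = Add(Rational(1576309635, 43496), Rational(-3214, 27421)) = Rational(43223846705191, 1192703816)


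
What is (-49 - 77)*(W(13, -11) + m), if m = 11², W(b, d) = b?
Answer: -16884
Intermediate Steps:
m = 121
(-49 - 77)*(W(13, -11) + m) = (-49 - 77)*(13 + 121) = -126*134 = -16884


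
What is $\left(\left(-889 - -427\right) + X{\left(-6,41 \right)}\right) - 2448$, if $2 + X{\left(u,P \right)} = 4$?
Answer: $-2908$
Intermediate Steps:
$X{\left(u,P \right)} = 2$ ($X{\left(u,P \right)} = -2 + 4 = 2$)
$\left(\left(-889 - -427\right) + X{\left(-6,41 \right)}\right) - 2448 = \left(\left(-889 - -427\right) + 2\right) - 2448 = \left(\left(-889 + 427\right) + 2\right) - 2448 = \left(-462 + 2\right) - 2448 = -460 - 2448 = -2908$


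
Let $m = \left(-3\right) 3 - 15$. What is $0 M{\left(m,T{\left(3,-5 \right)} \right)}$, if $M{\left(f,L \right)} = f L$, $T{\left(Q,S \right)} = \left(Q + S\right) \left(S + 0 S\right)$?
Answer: $0$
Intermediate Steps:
$T{\left(Q,S \right)} = S \left(Q + S\right)$ ($T{\left(Q,S \right)} = \left(Q + S\right) \left(S + 0\right) = \left(Q + S\right) S = S \left(Q + S\right)$)
$m = -24$ ($m = -9 - 15 = -24$)
$M{\left(f,L \right)} = L f$
$0 M{\left(m,T{\left(3,-5 \right)} \right)} = 0 - 5 \left(3 - 5\right) \left(-24\right) = 0 \left(-5\right) \left(-2\right) \left(-24\right) = 0 \cdot 10 \left(-24\right) = 0 \left(-240\right) = 0$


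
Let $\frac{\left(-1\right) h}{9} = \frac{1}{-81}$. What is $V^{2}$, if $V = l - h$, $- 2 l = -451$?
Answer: $\frac{16459249}{324} \approx 50800.0$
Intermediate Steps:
$h = \frac{1}{9}$ ($h = - \frac{9}{-81} = \left(-9\right) \left(- \frac{1}{81}\right) = \frac{1}{9} \approx 0.11111$)
$l = \frac{451}{2}$ ($l = \left(- \frac{1}{2}\right) \left(-451\right) = \frac{451}{2} \approx 225.5$)
$V = \frac{4057}{18}$ ($V = \frac{451}{2} - \frac{1}{9} = \frac{4057}{18} \approx 225.39$)
$V^{2} = \left(\frac{4057}{18}\right)^{2} = \frac{16459249}{324}$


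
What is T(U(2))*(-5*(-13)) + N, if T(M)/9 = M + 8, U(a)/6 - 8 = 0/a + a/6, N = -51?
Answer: 33879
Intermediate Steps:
U(a) = 48 + a (U(a) = 48 + 6*(0/a + a/6) = 48 + 6*(0 + a*(⅙)) = 48 + 6*(0 + a/6) = 48 + 6*(a/6) = 48 + a)
T(M) = 72 + 9*M (T(M) = 9*(M + 8) = 9*(8 + M) = 72 + 9*M)
T(U(2))*(-5*(-13)) + N = (72 + 9*(48 + 2))*(-5*(-13)) - 51 = (72 + 9*50)*65 - 51 = (72 + 450)*65 - 51 = 522*65 - 51 = 33930 - 51 = 33879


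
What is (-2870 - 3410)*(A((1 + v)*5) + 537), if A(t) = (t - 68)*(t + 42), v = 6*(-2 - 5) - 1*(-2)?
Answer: -256073280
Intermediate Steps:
v = -40 (v = 6*(-7) + 2 = -42 + 2 = -40)
A(t) = (-68 + t)*(42 + t)
(-2870 - 3410)*(A((1 + v)*5) + 537) = (-2870 - 3410)*((-2856 + ((1 - 40)*5)² - 26*(1 - 40)*5) + 537) = -6280*((-2856 + (-39*5)² - (-1014)*5) + 537) = -6280*((-2856 + (-195)² - 26*(-195)) + 537) = -6280*((-2856 + 38025 + 5070) + 537) = -6280*(40239 + 537) = -6280*40776 = -256073280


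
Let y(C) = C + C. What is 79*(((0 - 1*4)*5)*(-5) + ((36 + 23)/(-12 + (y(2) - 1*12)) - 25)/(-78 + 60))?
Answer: 2888161/360 ≈ 8022.7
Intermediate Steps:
y(C) = 2*C
79*(((0 - 1*4)*5)*(-5) + ((36 + 23)/(-12 + (y(2) - 1*12)) - 25)/(-78 + 60)) = 79*(((0 - 1*4)*5)*(-5) + ((36 + 23)/(-12 + (2*2 - 1*12)) - 25)/(-78 + 60)) = 79*(((0 - 4)*5)*(-5) + (59/(-12 + (4 - 12)) - 25)/(-18)) = 79*(-4*5*(-5) + (59/(-12 - 8) - 25)*(-1/18)) = 79*(-20*(-5) + (59/(-20) - 25)*(-1/18)) = 79*(100 + (59*(-1/20) - 25)*(-1/18)) = 79*(100 + (-59/20 - 25)*(-1/18)) = 79*(100 - 559/20*(-1/18)) = 79*(100 + 559/360) = 79*(36559/360) = 2888161/360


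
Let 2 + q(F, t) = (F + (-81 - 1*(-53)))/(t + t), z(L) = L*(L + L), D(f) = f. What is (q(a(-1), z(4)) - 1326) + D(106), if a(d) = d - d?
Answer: -19559/16 ≈ -1222.4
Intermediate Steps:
z(L) = 2*L**2 (z(L) = L*(2*L) = 2*L**2)
a(d) = 0
q(F, t) = -2 + (-28 + F)/(2*t) (q(F, t) = -2 + (F + (-81 - 1*(-53)))/(t + t) = -2 + (F + (-81 + 53))/((2*t)) = -2 + (F - 28)*(1/(2*t)) = -2 + (-28 + F)*(1/(2*t)) = -2 + (-28 + F)/(2*t))
(q(a(-1), z(4)) - 1326) + D(106) = ((-28 + 0 - 8*4**2)/(2*((2*4**2))) - 1326) + 106 = ((-28 + 0 - 8*16)/(2*((2*16))) - 1326) + 106 = ((1/2)*(-28 + 0 - 4*32)/32 - 1326) + 106 = ((1/2)*(1/32)*(-28 + 0 - 128) - 1326) + 106 = ((1/2)*(1/32)*(-156) - 1326) + 106 = (-39/16 - 1326) + 106 = -21255/16 + 106 = -19559/16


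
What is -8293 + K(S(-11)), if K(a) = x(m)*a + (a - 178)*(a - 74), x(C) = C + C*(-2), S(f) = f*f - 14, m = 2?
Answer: -10850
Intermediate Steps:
S(f) = -14 + f**2 (S(f) = f**2 - 14 = -14 + f**2)
x(C) = -C (x(C) = C - 2*C = -C)
K(a) = -2*a + (-178 + a)*(-74 + a) (K(a) = (-1*2)*a + (a - 178)*(a - 74) = -2*a + (-178 + a)*(-74 + a))
-8293 + K(S(-11)) = -8293 + (13172 + (-14 + (-11)**2)**2 - 254*(-14 + (-11)**2)) = -8293 + (13172 + (-14 + 121)**2 - 254*(-14 + 121)) = -8293 + (13172 + 107**2 - 254*107) = -8293 + (13172 + 11449 - 27178) = -8293 - 2557 = -10850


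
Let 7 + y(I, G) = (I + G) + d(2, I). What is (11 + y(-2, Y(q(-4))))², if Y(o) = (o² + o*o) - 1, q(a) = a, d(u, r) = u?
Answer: 1225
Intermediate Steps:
Y(o) = -1 + 2*o² (Y(o) = (o² + o²) - 1 = 2*o² - 1 = -1 + 2*o²)
y(I, G) = -5 + G + I (y(I, G) = -7 + ((I + G) + 2) = -7 + ((G + I) + 2) = -7 + (2 + G + I) = -5 + G + I)
(11 + y(-2, Y(q(-4))))² = (11 + (-5 + (-1 + 2*(-4)²) - 2))² = (11 + (-5 + (-1 + 2*16) - 2))² = (11 + (-5 + (-1 + 32) - 2))² = (11 + (-5 + 31 - 2))² = (11 + 24)² = 35² = 1225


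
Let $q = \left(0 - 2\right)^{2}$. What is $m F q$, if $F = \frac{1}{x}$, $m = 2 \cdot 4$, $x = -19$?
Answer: $- \frac{32}{19} \approx -1.6842$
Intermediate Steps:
$m = 8$
$q = 4$ ($q = \left(-2\right)^{2} = 4$)
$F = - \frac{1}{19}$ ($F = \frac{1}{-19} = - \frac{1}{19} \approx -0.052632$)
$m F q = 8 \left(- \frac{1}{19}\right) 4 = \left(- \frac{8}{19}\right) 4 = - \frac{32}{19}$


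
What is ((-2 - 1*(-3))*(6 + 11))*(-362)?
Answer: -6154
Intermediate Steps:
((-2 - 1*(-3))*(6 + 11))*(-362) = ((-2 + 3)*17)*(-362) = (1*17)*(-362) = 17*(-362) = -6154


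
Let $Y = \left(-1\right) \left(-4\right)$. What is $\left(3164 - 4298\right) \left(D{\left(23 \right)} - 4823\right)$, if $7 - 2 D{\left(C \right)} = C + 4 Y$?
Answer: $5487426$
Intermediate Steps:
$Y = 4$
$D{\left(C \right)} = - \frac{9}{2} - \frac{C}{2}$ ($D{\left(C \right)} = \frac{7}{2} - \frac{C + 4 \cdot 4}{2} = \frac{7}{2} - \frac{C + 16}{2} = \frac{7}{2} - \frac{16 + C}{2} = \frac{7}{2} - \left(8 + \frac{C}{2}\right) = - \frac{9}{2} - \frac{C}{2}$)
$\left(3164 - 4298\right) \left(D{\left(23 \right)} - 4823\right) = \left(3164 - 4298\right) \left(\left(- \frac{9}{2} - \frac{23}{2}\right) - 4823\right) = - 1134 \left(\left(- \frac{9}{2} - \frac{23}{2}\right) - 4823\right) = - 1134 \left(-16 - 4823\right) = \left(-1134\right) \left(-4839\right) = 5487426$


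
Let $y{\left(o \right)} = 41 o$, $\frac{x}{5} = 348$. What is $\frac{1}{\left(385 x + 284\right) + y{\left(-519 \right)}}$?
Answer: $\frac{1}{648905} \approx 1.5411 \cdot 10^{-6}$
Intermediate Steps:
$x = 1740$ ($x = 5 \cdot 348 = 1740$)
$\frac{1}{\left(385 x + 284\right) + y{\left(-519 \right)}} = \frac{1}{\left(385 \cdot 1740 + 284\right) + 41 \left(-519\right)} = \frac{1}{\left(669900 + 284\right) - 21279} = \frac{1}{670184 - 21279} = \frac{1}{648905}$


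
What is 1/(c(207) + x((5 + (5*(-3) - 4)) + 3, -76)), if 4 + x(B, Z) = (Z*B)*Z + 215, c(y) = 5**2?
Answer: -1/63300 ≈ -1.5798e-5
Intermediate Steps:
c(y) = 25
x(B, Z) = 211 + B*Z**2 (x(B, Z) = -4 + ((Z*B)*Z + 215) = -4 + ((B*Z)*Z + 215) = -4 + (B*Z**2 + 215) = -4 + (215 + B*Z**2) = 211 + B*Z**2)
1/(c(207) + x((5 + (5*(-3) - 4)) + 3, -76)) = 1/(25 + (211 + ((5 + (5*(-3) - 4)) + 3)*(-76)**2)) = 1/(25 + (211 + ((5 + (-15 - 4)) + 3)*5776)) = 1/(25 + (211 + ((5 - 19) + 3)*5776)) = 1/(25 + (211 + (-14 + 3)*5776)) = 1/(25 + (211 - 11*5776)) = 1/(25 + (211 - 63536)) = 1/(25 - 63325) = 1/(-63300) = -1/63300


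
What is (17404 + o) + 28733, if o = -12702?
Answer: 33435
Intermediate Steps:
(17404 + o) + 28733 = (17404 - 12702) + 28733 = 4702 + 28733 = 33435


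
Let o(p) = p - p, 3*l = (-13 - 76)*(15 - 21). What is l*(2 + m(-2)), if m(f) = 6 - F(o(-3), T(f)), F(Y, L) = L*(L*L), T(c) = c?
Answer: 2848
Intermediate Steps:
l = 178 (l = ((-13 - 76)*(15 - 21))/3 = (-89*(-6))/3 = (⅓)*534 = 178)
o(p) = 0
F(Y, L) = L³ (F(Y, L) = L*L² = L³)
m(f) = 6 - f³
l*(2 + m(-2)) = 178*(2 + (6 - 1*(-2)³)) = 178*(2 + (6 - 1*(-8))) = 178*(2 + (6 + 8)) = 178*(2 + 14) = 178*16 = 2848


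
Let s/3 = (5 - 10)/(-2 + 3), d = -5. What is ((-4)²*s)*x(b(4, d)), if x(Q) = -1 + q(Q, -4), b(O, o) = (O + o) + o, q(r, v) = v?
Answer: 1200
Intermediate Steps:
b(O, o) = O + 2*o
s = -15 (s = 3*((5 - 10)/(-2 + 3)) = 3*(-5/1) = 3*(-5*1) = 3*(-5) = -15)
x(Q) = -5 (x(Q) = -1 - 4 = -5)
((-4)²*s)*x(b(4, d)) = ((-4)²*(-15))*(-5) = (16*(-15))*(-5) = -240*(-5) = 1200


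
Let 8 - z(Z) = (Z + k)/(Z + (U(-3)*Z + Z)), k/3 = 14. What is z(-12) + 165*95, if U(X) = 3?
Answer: 31367/2 ≈ 15684.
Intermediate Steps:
k = 42 (k = 3*14 = 42)
z(Z) = 8 - (42 + Z)/(5*Z) (z(Z) = 8 - (Z + 42)/(Z + (3*Z + Z)) = 8 - (42 + Z)/(Z + 4*Z) = 8 - (42 + Z)/(5*Z))
z(-12) + 165*95 = (⅗)*(-14 + 13*(-12))/(-12) + 165*95 = (⅗)*(-1/12)*(-14 - 156) + 15675 = (⅗)*(-1/12)*(-170) + 15675 = 17/2 + 15675 = 31367/2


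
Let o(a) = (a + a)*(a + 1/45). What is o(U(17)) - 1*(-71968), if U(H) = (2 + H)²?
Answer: 14968172/45 ≈ 3.3263e+5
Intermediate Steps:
o(a) = 2*a*(1/45 + a) (o(a) = (2*a)*(a + 1/45) = (2*a)*(1/45 + a) = 2*a*(1/45 + a))
o(U(17)) - 1*(-71968) = 2*(2 + 17)²*(1 + 45*(2 + 17)²)/45 - 1*(-71968) = (2/45)*19²*(1 + 45*19²) + 71968 = (2/45)*361*(1 + 45*361) + 71968 = (2/45)*361*(1 + 16245) + 71968 = (2/45)*361*16246 + 71968 = 11729612/45 + 71968 = 14968172/45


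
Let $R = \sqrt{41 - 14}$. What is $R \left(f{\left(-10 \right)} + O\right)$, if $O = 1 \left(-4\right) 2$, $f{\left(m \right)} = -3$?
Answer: $- 33 \sqrt{3} \approx -57.158$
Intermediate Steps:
$O = -8$ ($O = \left(-4\right) 2 = -8$)
$R = 3 \sqrt{3}$ ($R = \sqrt{27} = 3 \sqrt{3} \approx 5.1962$)
$R \left(f{\left(-10 \right)} + O\right) = 3 \sqrt{3} \left(-3 - 8\right) = 3 \sqrt{3} \left(-11\right) = - 33 \sqrt{3}$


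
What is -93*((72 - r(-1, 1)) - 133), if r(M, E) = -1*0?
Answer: 5673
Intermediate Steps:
r(M, E) = 0
-93*((72 - r(-1, 1)) - 133) = -93*((72 - 1*0) - 133) = -93*((72 + 0) - 133) = -93*(72 - 133) = -93*(-61) = 5673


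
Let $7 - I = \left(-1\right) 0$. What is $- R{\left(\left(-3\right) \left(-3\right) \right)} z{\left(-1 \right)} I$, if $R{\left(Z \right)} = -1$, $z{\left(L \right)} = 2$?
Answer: $14$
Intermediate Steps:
$I = 7$ ($I = 7 - \left(-1\right) 0 = 7 - 0 = 7 + 0 = 7$)
$- R{\left(\left(-3\right) \left(-3\right) \right)} z{\left(-1 \right)} I = - \left(-1\right) 2 \cdot 7 = - \left(-2\right) 7 = \left(-1\right) \left(-14\right) = 14$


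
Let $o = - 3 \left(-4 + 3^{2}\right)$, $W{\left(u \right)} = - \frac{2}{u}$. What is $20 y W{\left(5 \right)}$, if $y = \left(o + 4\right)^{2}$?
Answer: $-968$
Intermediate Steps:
$o = -15$ ($o = - 3 \left(-4 + 9\right) = \left(-3\right) 5 = -15$)
$y = 121$ ($y = \left(-15 + 4\right)^{2} = \left(-11\right)^{2} = 121$)
$20 y W{\left(5 \right)} = 20 \cdot 121 \left(- \frac{2}{5}\right) = 2420 \left(\left(-2\right) \frac{1}{5}\right) = 2420 \left(- \frac{2}{5}\right) = -968$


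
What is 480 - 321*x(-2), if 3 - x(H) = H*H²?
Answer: -3051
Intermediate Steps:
x(H) = 3 - H³ (x(H) = 3 - H*H² = 3 - H³)
480 - 321*x(-2) = 480 - 321*(3 - 1*(-2)³) = 480 - 321*(3 - 1*(-8)) = 480 - 321*(3 + 8) = 480 - 321*11 = 480 - 3531 = -3051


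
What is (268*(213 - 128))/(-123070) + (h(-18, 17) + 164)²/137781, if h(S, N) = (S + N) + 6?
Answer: 37635109/1695670767 ≈ 0.022195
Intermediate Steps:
h(S, N) = 6 + N + S (h(S, N) = (N + S) + 6 = 6 + N + S)
(268*(213 - 128))/(-123070) + (h(-18, 17) + 164)²/137781 = (268*(213 - 128))/(-123070) + ((6 + 17 - 18) + 164)²/137781 = (268*85)*(-1/123070) + (5 + 164)²*(1/137781) = 22780*(-1/123070) + 169²*(1/137781) = -2278/12307 + 28561*(1/137781) = -2278/12307 + 28561/137781 = 37635109/1695670767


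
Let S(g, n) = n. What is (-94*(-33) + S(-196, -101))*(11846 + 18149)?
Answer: 90014995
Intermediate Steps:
(-94*(-33) + S(-196, -101))*(11846 + 18149) = (-94*(-33) - 101)*(11846 + 18149) = (3102 - 101)*29995 = 3001*29995 = 90014995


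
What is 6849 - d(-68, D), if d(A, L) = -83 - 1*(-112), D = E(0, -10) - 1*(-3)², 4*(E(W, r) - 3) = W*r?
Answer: 6820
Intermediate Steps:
E(W, r) = 3 + W*r/4 (E(W, r) = 3 + (W*r)/4 = 3 + W*r/4)
D = -6 (D = (3 + (¼)*0*(-10)) - 1*(-3)² = (3 + 0) - 1*9 = 3 - 9 = -6)
d(A, L) = 29 (d(A, L) = -83 + 112 = 29)
6849 - d(-68, D) = 6849 - 1*29 = 6849 - 29 = 6820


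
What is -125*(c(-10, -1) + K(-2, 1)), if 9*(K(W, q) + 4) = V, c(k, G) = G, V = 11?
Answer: 4250/9 ≈ 472.22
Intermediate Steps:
K(W, q) = -25/9 (K(W, q) = -4 + (⅑)*11 = -4 + 11/9 = -25/9)
-125*(c(-10, -1) + K(-2, 1)) = -125*(-1 - 25/9) = -125*(-34/9) = 4250/9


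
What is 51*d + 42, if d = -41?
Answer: -2049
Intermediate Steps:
51*d + 42 = 51*(-41) + 42 = -2091 + 42 = -2049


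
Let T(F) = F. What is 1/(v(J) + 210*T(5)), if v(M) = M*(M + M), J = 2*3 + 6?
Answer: 1/1338 ≈ 0.00074738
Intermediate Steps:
J = 12 (J = 6 + 6 = 12)
v(M) = 2*M**2 (v(M) = M*(2*M) = 2*M**2)
1/(v(J) + 210*T(5)) = 1/(2*12**2 + 210*5) = 1/(2*144 + 1050) = 1/(288 + 1050) = 1/1338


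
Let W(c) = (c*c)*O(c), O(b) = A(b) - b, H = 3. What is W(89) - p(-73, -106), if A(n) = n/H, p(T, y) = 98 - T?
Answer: -1410451/3 ≈ -4.7015e+5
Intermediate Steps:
A(n) = n/3
O(b) = -2*b/3 (O(b) = b/3 - b = -2*b/3)
W(c) = -2*c³/3 (W(c) = (c*c)*(-2*c/3) = c²*(-2*c/3) = -2*c³/3)
W(89) - p(-73, -106) = -⅔*89³ - (98 - 1*(-73)) = -⅔*704969 - (98 + 73) = -1409938/3 - 1*171 = -1409938/3 - 171 = -1410451/3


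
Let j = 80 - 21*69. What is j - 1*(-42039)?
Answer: 40670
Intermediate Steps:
j = -1369 (j = 80 - 1449 = -1369)
j - 1*(-42039) = -1369 - 1*(-42039) = -1369 + 42039 = 40670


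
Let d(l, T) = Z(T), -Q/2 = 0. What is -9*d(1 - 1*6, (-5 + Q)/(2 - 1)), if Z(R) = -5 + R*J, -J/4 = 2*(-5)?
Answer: 1845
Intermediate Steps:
Q = 0 (Q = -2*0 = 0)
J = 40 (J = -8*(-5) = -4*(-10) = 40)
Z(R) = -5 + 40*R (Z(R) = -5 + R*40 = -5 + 40*R)
d(l, T) = -5 + 40*T
-9*d(1 - 1*6, (-5 + Q)/(2 - 1)) = -9*(-5 + 40*((-5 + 0)/(2 - 1))) = -9*(-5 + 40*(-5/1)) = -9*(-5 + 40*(-5*1)) = -9*(-5 + 40*(-5)) = -9*(-5 - 200) = -9*(-205) = 1845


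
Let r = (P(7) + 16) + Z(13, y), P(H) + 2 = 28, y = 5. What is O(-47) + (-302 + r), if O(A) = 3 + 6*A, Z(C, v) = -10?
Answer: -549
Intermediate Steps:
P(H) = 26 (P(H) = -2 + 28 = 26)
r = 32 (r = (26 + 16) - 10 = 42 - 10 = 32)
O(-47) + (-302 + r) = (3 + 6*(-47)) + (-302 + 32) = (3 - 282) - 270 = -279 - 270 = -549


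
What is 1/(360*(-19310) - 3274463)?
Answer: -1/10226063 ≈ -9.7789e-8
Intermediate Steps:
1/(360*(-19310) - 3274463) = 1/(-6951600 - 3274463) = 1/(-10226063) = -1/10226063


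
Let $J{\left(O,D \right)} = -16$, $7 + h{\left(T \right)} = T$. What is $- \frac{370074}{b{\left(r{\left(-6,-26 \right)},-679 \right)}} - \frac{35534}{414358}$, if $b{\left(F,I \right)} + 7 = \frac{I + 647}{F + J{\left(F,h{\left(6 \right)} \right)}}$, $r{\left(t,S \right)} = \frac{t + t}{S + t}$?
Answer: $\frac{9583934157977}{128243801} \approx 74732.0$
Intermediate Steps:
$h{\left(T \right)} = -7 + T$
$r{\left(t,S \right)} = \frac{2 t}{S + t}$
$b{\left(F,I \right)} = -7 + \frac{647 + I}{-16 + F}$ ($b{\left(F,I \right)} = -7 + \frac{I + 647}{F - 16} = -7 + \frac{647 + I}{-16 + F}$)
$- \frac{370074}{b{\left(r{\left(-6,-26 \right)},-679 \right)}} - \frac{35534}{414358} = - \frac{370074}{\frac{1}{-16 + 2 \left(-6\right) \frac{1}{-26 - 6}} \left(759 - 679 - 7 \cdot 2 \left(-6\right) \frac{1}{-26 - 6}\right)} - \frac{35534}{414358} = - \frac{370074}{\frac{1}{-16 + 2 \left(-6\right) \frac{1}{-32}} \left(759 - 679 - 7 \cdot 2 \left(-6\right) \frac{1}{-32}\right)} - \frac{17767}{207179} = - \frac{370074}{\frac{1}{-16 + 2 \left(-6\right) \left(- \frac{1}{32}\right)} \left(759 - 679 - 7 \cdot 2 \left(-6\right) \left(- \frac{1}{32}\right)\right)} - \frac{17767}{207179} = - \frac{370074}{\frac{1}{-16 + \frac{3}{8}} \left(759 - 679 - \frac{21}{8}\right)} - \frac{17767}{207179} = - \frac{370074}{\frac{1}{- \frac{125}{8}} \left(759 - 679 - \frac{21}{8}\right)} - \frac{17767}{207179} = - \frac{370074}{\left(- \frac{8}{125}\right) \frac{619}{8}} - \frac{17767}{207179} = - \frac{370074}{- \frac{619}{125}} - \frac{17767}{207179} = \left(-370074\right) \left(- \frac{125}{619}\right) - \frac{17767}{207179} = \frac{46259250}{619} - \frac{17767}{207179} = \frac{9583934157977}{128243801}$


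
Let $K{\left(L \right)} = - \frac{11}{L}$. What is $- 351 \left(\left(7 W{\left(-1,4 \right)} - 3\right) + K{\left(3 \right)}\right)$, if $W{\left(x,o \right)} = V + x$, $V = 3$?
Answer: $-2574$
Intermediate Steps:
$W{\left(x,o \right)} = 3 + x$
$- 351 \left(\left(7 W{\left(-1,4 \right)} - 3\right) + K{\left(3 \right)}\right) = - 351 \left(\left(7 \left(3 - 1\right) - 3\right) - \frac{11}{3}\right) = - 351 \left(\left(7 \cdot 2 - 3\right) - \frac{11}{3}\right) = - 351 \left(\left(14 - 3\right) - \frac{11}{3}\right) = - 351 \left(11 - \frac{11}{3}\right) = \left(-351\right) \frac{22}{3} = -2574$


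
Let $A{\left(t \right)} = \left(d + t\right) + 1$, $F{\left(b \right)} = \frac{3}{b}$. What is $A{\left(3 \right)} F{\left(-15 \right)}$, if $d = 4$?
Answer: $- \frac{8}{5} \approx -1.6$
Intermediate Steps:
$A{\left(t \right)} = 5 + t$ ($A{\left(t \right)} = \left(4 + t\right) + 1 = 5 + t$)
$A{\left(3 \right)} F{\left(-15 \right)} = \left(5 + 3\right) \frac{3}{-15} = 8 \cdot 3 \left(- \frac{1}{15}\right) = 8 \left(- \frac{1}{5}\right) = - \frac{8}{5}$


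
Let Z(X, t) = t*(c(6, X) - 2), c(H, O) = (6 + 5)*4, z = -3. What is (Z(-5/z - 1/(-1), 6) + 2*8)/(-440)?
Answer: -67/110 ≈ -0.60909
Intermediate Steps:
c(H, O) = 44 (c(H, O) = 11*4 = 44)
Z(X, t) = 42*t (Z(X, t) = t*(44 - 2) = t*42 = 42*t)
(Z(-5/z - 1/(-1), 6) + 2*8)/(-440) = (42*6 + 2*8)/(-440) = (252 + 16)*(-1/440) = 268*(-1/440) = -67/110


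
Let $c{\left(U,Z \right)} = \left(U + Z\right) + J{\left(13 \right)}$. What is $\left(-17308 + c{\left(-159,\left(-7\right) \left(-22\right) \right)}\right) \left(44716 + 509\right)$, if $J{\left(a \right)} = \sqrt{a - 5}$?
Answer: $-782980425 + 90450 \sqrt{2} \approx -7.8285 \cdot 10^{8}$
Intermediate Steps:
$J{\left(a \right)} = \sqrt{-5 + a}$
$c{\left(U,Z \right)} = U + Z + 2 \sqrt{2}$ ($c{\left(U,Z \right)} = \left(U + Z\right) + \sqrt{-5 + 13} = \left(U + Z\right) + \sqrt{8} = \left(U + Z\right) + 2 \sqrt{2} = U + Z + 2 \sqrt{2}$)
$\left(-17308 + c{\left(-159,\left(-7\right) \left(-22\right) \right)}\right) \left(44716 + 509\right) = \left(-17308 - \left(5 - 2 \sqrt{2}\right)\right) \left(44716 + 509\right) = \left(-17308 + \left(-159 + 154 + 2 \sqrt{2}\right)\right) 45225 = \left(-17308 - \left(5 - 2 \sqrt{2}\right)\right) 45225 = \left(-17313 + 2 \sqrt{2}\right) 45225 = -782980425 + 90450 \sqrt{2}$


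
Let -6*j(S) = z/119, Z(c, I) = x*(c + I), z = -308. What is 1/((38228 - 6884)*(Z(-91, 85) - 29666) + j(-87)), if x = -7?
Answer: -51/47355267434 ≈ -1.0770e-9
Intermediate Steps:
Z(c, I) = -7*I - 7*c (Z(c, I) = -7*(c + I) = -7*(I + c) = -7*I - 7*c)
j(S) = 22/51 (j(S) = -(-154)/(3*119) = -⅙*(-44/17) = 22/51)
1/((38228 - 6884)*(Z(-91, 85) - 29666) + j(-87)) = 1/((38228 - 6884)*((-7*85 - 7*(-91)) - 29666) + 22/51) = 1/(31344*((-595 + 637) - 29666) + 22/51) = 1/(31344*(42 - 29666) + 22/51) = 1/(31344*(-29624) + 22/51) = 1/(-928534656 + 22/51) = 1/(-47355267434/51) = -51/47355267434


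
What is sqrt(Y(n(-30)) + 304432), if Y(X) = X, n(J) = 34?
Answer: sqrt(304466) ≈ 551.78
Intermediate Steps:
sqrt(Y(n(-30)) + 304432) = sqrt(34 + 304432) = sqrt(304466)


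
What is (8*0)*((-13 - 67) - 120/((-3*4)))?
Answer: 0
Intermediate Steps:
(8*0)*((-13 - 67) - 120/((-3*4))) = 0*(-80 - 120/(-12)) = 0*(-80 - 120*(-1/12)) = 0*(-80 + 10) = 0*(-70) = 0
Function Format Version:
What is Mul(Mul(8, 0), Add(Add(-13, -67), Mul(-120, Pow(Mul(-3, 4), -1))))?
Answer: 0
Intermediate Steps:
Mul(Mul(8, 0), Add(Add(-13, -67), Mul(-120, Pow(Mul(-3, 4), -1)))) = Mul(0, Add(-80, Mul(-120, Pow(-12, -1)))) = Mul(0, Add(-80, Mul(-120, Rational(-1, 12)))) = Mul(0, Add(-80, 10)) = Mul(0, -70) = 0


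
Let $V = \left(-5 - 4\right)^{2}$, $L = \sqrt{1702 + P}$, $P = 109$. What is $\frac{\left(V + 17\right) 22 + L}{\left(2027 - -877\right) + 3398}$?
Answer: $\frac{1078}{3151} + \frac{\sqrt{1811}}{6302} \approx 0.34887$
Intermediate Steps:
$L = \sqrt{1811}$ ($L = \sqrt{1702 + 109} = \sqrt{1811} \approx 42.556$)
$V = 81$ ($V = \left(-9\right)^{2} = 81$)
$\frac{\left(V + 17\right) 22 + L}{\left(2027 - -877\right) + 3398} = \frac{\left(81 + 17\right) 22 + \sqrt{1811}}{\left(2027 - -877\right) + 3398} = \frac{98 \cdot 22 + \sqrt{1811}}{\left(2027 + 877\right) + 3398} = \frac{2156 + \sqrt{1811}}{2904 + 3398} = \frac{2156 + \sqrt{1811}}{6302} = \left(2156 + \sqrt{1811}\right) \frac{1}{6302} = \frac{1078}{3151} + \frac{\sqrt{1811}}{6302}$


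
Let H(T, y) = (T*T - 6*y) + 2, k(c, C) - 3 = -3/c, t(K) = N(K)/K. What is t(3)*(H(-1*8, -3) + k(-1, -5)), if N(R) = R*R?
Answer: 270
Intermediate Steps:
N(R) = R**2
t(K) = K (t(K) = K**2/K = K)
k(c, C) = 3 - 3/c
H(T, y) = 2 + T**2 - 6*y (H(T, y) = (T**2 - 6*y) + 2 = 2 + T**2 - 6*y)
t(3)*(H(-1*8, -3) + k(-1, -5)) = 3*((2 + (-1*8)**2 - 6*(-3)) + (3 - 3/(-1))) = 3*((2 + (-8)**2 + 18) + (3 - 3*(-1))) = 3*((2 + 64 + 18) + (3 + 3)) = 3*(84 + 6) = 3*90 = 270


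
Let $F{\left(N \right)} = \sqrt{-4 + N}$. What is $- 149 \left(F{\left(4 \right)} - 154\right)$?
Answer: $22946$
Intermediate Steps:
$- 149 \left(F{\left(4 \right)} - 154\right) = - 149 \left(\sqrt{-4 + 4} - 154\right) = - 149 \left(\sqrt{0} - 154\right) = - 149 \left(0 - 154\right) = \left(-149\right) \left(-154\right) = 22946$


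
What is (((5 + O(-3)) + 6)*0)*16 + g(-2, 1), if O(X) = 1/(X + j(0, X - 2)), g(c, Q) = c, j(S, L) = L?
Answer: -2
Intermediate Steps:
O(X) = 1/(-2 + 2*X) (O(X) = 1/(X + (X - 2)) = 1/(X + (-2 + X)) = 1/(-2 + 2*X))
(((5 + O(-3)) + 6)*0)*16 + g(-2, 1) = (((5 + 1/(2*(-1 - 3))) + 6)*0)*16 - 2 = (((5 + (1/2)/(-4)) + 6)*0)*16 - 2 = (((5 + (1/2)*(-1/4)) + 6)*0)*16 - 2 = (((5 - 1/8) + 6)*0)*16 - 2 = ((39/8 + 6)*0)*16 - 2 = ((87/8)*0)*16 - 2 = 0*16 - 2 = 0 - 2 = -2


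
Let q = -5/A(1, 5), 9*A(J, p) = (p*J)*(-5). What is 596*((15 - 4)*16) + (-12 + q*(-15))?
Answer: 104857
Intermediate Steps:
A(J, p) = -5*J*p/9 (A(J, p) = ((p*J)*(-5))/9 = ((J*p)*(-5))/9 = (-5*J*p)/9 = -5*J*p/9)
q = 9/5 (q = -5/((-5/9*1*5)) = -5/(-25/9) = -5*(-9/25) = 9/5 ≈ 1.8000)
596*((15 - 4)*16) + (-12 + q*(-15)) = 596*((15 - 4)*16) + (-12 + (9/5)*(-15)) = 596*(11*16) + (-12 - 27) = 596*176 - 39 = 104896 - 39 = 104857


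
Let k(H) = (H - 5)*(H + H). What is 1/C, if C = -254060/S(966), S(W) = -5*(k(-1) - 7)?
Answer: 5/50812 ≈ 9.8402e-5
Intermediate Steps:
k(H) = 2*H*(-5 + H) (k(H) = (-5 + H)*(2*H) = 2*H*(-5 + H))
S(W) = -25 (S(W) = -5*(2*(-1)*(-5 - 1) - 7) = -5*(2*(-1)*(-6) - 7) = -5*(12 - 7) = -5*5 = -25)
C = 50812/5 (C = -254060/(-25) = -254060*(-1/25) = 50812/5 ≈ 10162.)
1/C = 1/(50812/5) = 5/50812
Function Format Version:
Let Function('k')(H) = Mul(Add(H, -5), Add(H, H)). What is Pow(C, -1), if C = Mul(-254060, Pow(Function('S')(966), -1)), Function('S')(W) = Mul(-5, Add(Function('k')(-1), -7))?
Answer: Rational(5, 50812) ≈ 9.8402e-5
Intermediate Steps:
Function('k')(H) = Mul(2, H, Add(-5, H)) (Function('k')(H) = Mul(Add(-5, H), Mul(2, H)) = Mul(2, H, Add(-5, H)))
Function('S')(W) = -25 (Function('S')(W) = Mul(-5, Add(Mul(2, -1, Add(-5, -1)), -7)) = Mul(-5, Add(Mul(2, -1, -6), -7)) = Mul(-5, Add(12, -7)) = Mul(-5, 5) = -25)
C = Rational(50812, 5) (C = Mul(-254060, Pow(-25, -1)) = Mul(-254060, Rational(-1, 25)) = Rational(50812, 5) ≈ 10162.)
Pow(C, -1) = Pow(Rational(50812, 5), -1) = Rational(5, 50812)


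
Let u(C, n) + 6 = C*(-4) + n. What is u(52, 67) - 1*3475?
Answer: -3622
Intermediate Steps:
u(C, n) = -6 + n - 4*C (u(C, n) = -6 + (C*(-4) + n) = -6 + (-4*C + n) = -6 + (n - 4*C) = -6 + n - 4*C)
u(52, 67) - 1*3475 = (-6 + 67 - 4*52) - 1*3475 = (-6 + 67 - 208) - 3475 = -147 - 3475 = -3622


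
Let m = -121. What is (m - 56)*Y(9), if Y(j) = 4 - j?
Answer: 885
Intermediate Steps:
(m - 56)*Y(9) = (-121 - 56)*(4 - 1*9) = -177*(4 - 9) = -177*(-5) = 885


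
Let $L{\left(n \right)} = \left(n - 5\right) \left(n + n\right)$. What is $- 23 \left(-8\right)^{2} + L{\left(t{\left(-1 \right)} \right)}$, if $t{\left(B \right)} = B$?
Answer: $-1460$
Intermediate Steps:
$L{\left(n \right)} = 2 n \left(-5 + n\right)$ ($L{\left(n \right)} = \left(-5 + n\right) 2 n = 2 n \left(-5 + n\right)$)
$- 23 \left(-8\right)^{2} + L{\left(t{\left(-1 \right)} \right)} = - 23 \left(-8\right)^{2} + 2 \left(-1\right) \left(-5 - 1\right) = \left(-23\right) 64 + 2 \left(-1\right) \left(-6\right) = -1472 + 12 = -1460$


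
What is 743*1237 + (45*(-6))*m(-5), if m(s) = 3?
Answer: 918281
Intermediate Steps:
743*1237 + (45*(-6))*m(-5) = 743*1237 + (45*(-6))*3 = 919091 - 270*3 = 919091 - 810 = 918281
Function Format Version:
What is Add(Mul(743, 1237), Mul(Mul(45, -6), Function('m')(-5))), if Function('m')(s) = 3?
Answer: 918281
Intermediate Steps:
Add(Mul(743, 1237), Mul(Mul(45, -6), Function('m')(-5))) = Add(Mul(743, 1237), Mul(Mul(45, -6), 3)) = Add(919091, Mul(-270, 3)) = Add(919091, -810) = 918281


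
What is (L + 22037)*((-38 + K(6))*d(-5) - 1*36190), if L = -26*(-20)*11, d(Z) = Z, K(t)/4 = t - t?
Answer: -999252000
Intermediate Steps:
K(t) = 0 (K(t) = 4*(t - t) = 4*0 = 0)
L = 5720 (L = 520*11 = 5720)
(L + 22037)*((-38 + K(6))*d(-5) - 1*36190) = (5720 + 22037)*((-38 + 0)*(-5) - 1*36190) = 27757*(-38*(-5) - 36190) = 27757*(190 - 36190) = 27757*(-36000) = -999252000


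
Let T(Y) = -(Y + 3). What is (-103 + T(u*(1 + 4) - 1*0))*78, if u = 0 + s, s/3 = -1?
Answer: -7098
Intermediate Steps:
s = -3 (s = 3*(-1) = -3)
u = -3 (u = 0 - 3 = -3)
T(Y) = -3 - Y (T(Y) = -(3 + Y) = -3 - Y)
(-103 + T(u*(1 + 4) - 1*0))*78 = (-103 + (-3 - (-3*(1 + 4) - 1*0)))*78 = (-103 + (-3 - (-3*5 + 0)))*78 = (-103 + (-3 - (-15 + 0)))*78 = (-103 + (-3 - 1*(-15)))*78 = (-103 + (-3 + 15))*78 = (-103 + 12)*78 = -91*78 = -7098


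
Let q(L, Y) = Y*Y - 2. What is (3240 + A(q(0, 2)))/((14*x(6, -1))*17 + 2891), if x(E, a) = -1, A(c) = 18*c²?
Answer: 3312/2653 ≈ 1.2484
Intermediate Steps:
q(L, Y) = -2 + Y² (q(L, Y) = Y² - 2 = -2 + Y²)
(3240 + A(q(0, 2)))/((14*x(6, -1))*17 + 2891) = (3240 + 18*(-2 + 2²)²)/((14*(-1))*17 + 2891) = (3240 + 18*(-2 + 4)²)/(-14*17 + 2891) = (3240 + 18*2²)/(-238 + 2891) = (3240 + 18*4)/2653 = (3240 + 72)*(1/2653) = 3312*(1/2653) = 3312/2653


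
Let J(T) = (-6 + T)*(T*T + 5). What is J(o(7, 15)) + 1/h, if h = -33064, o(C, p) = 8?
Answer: 4562831/33064 ≈ 138.00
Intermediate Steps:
J(T) = (-6 + T)*(5 + T**2) (J(T) = (-6 + T)*(T**2 + 5) = (-6 + T)*(5 + T**2))
J(o(7, 15)) + 1/h = (-30 + 8**3 - 6*8**2 + 5*8) + 1/(-33064) = (-30 + 512 - 6*64 + 40) - 1/33064 = (-30 + 512 - 384 + 40) - 1/33064 = 138 - 1/33064 = 4562831/33064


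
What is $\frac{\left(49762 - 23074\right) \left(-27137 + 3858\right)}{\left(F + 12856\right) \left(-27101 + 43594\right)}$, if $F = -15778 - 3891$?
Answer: $\frac{207089984}{37455603} \approx 5.5289$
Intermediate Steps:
$F = -19669$
$\frac{\left(49762 - 23074\right) \left(-27137 + 3858\right)}{\left(F + 12856\right) \left(-27101 + 43594\right)} = \frac{\left(49762 - 23074\right) \left(-27137 + 3858\right)}{\left(-19669 + 12856\right) \left(-27101 + 43594\right)} = \frac{26688 \left(-23279\right)}{\left(-6813\right) 16493} = - \frac{621269952}{-112366809} = \left(-621269952\right) \left(- \frac{1}{112366809}\right) = \frac{207089984}{37455603}$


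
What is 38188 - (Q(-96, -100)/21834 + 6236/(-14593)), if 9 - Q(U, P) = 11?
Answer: 6083866385833/159311781 ≈ 38188.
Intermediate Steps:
Q(U, P) = -2 (Q(U, P) = 9 - 1*11 = 9 - 11 = -2)
38188 - (Q(-96, -100)/21834 + 6236/(-14593)) = 38188 - (-2/21834 + 6236/(-14593)) = 38188 - (-2*1/21834 + 6236*(-1/14593)) = 38188 - (-1/10917 - 6236/14593) = 38188 - 1*(-68093005/159311781) = 38188 + 68093005/159311781 = 6083866385833/159311781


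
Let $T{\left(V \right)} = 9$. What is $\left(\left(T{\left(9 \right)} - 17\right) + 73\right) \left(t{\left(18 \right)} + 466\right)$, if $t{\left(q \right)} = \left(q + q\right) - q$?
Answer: $31460$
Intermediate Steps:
$t{\left(q \right)} = q$ ($t{\left(q \right)} = 2 q - q = q$)
$\left(\left(T{\left(9 \right)} - 17\right) + 73\right) \left(t{\left(18 \right)} + 466\right) = \left(\left(9 - 17\right) + 73\right) \left(18 + 466\right) = \left(\left(9 - 17\right) + 73\right) 484 = \left(-8 + 73\right) 484 = 65 \cdot 484 = 31460$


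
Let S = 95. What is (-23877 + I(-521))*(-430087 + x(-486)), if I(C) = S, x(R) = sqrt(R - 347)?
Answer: 10228329034 - 166474*I*sqrt(17) ≈ 1.0228e+10 - 6.8639e+5*I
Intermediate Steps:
x(R) = sqrt(-347 + R)
I(C) = 95
(-23877 + I(-521))*(-430087 + x(-486)) = (-23877 + 95)*(-430087 + sqrt(-347 - 486)) = -23782*(-430087 + sqrt(-833)) = -23782*(-430087 + 7*I*sqrt(17)) = 10228329034 - 166474*I*sqrt(17)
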